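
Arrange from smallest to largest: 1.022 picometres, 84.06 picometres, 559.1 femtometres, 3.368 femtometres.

3.368 femtometres < 559.1 femtometres < 1.022 picometres < 84.06 picometres

1.022 picometres = 0.000000000001022 metres
84.06 picometres = 0.00000000008406 metres
559.1 femtometres = 0.0000000000005591 metres
3.368 femtometres = 0.000000000000003368 metres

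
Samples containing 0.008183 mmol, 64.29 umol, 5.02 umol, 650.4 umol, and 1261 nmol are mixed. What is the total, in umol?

In umol:
  0.008183 mmol = 0.008183 × 10^3 umol = 8.183
  64.29 umol → 64.29
  5.02 umol → 5.02
  650.4 umol → 650.4
  1261 nmol = 1261 × 10^-3 umol = 1.261
Sum: 8.183 + 64.29 + 5.02 + 650.4 + 1.261 = 729.154

729.154 umol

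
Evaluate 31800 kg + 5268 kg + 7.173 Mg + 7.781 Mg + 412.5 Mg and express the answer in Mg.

In Mg:
  31800 kg = 31800 × 10^-3 Mg = 31.8
  5268 kg = 5268 × 10^-3 Mg = 5.268
  7.173 Mg → 7.173
  7.781 Mg → 7.781
  412.5 Mg → 412.5
Sum: 31.8 + 5.268 + 7.173 + 7.781 + 412.5 = 464.522

464.522 Mg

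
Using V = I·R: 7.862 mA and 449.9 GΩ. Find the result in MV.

7.862e-3 × 449.9e9 = 3537.1138e6 V

3537.1138 MV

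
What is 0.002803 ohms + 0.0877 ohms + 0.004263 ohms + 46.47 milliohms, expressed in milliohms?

In milliohms:
  0.002803 ohms = 0.002803 × 10^3 milliohms = 2.803
  0.0877 ohms = 0.0877 × 10^3 milliohms = 87.7
  0.004263 ohms = 0.004263 × 10^3 milliohms = 4.263
  46.47 milliohms → 46.47
Sum: 2.803 + 87.7 + 4.263 + 46.47 = 141.236

141.236 milliohms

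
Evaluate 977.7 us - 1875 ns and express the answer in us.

In us:
  977.7 us → 977.7
  1875 ns = 1875 × 10^-3 us = 1.875
Difference: 977.7 - 1.875 = 975.825

975.825 us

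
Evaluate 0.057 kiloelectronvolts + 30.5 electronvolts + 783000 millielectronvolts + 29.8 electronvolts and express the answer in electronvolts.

900.3 electronvolts

In electronvolts:
  0.057 kiloelectronvolts = 0.057e3 electronvolts = 57
  30.5 electronvolts → 30.5
  783000 millielectronvolts = 783000e-3 electronvolts = 783
  29.8 electronvolts → 29.8
Sum: 57 + 30.5 + 783 + 29.8 = 900.3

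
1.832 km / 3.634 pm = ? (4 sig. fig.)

504100000000000

(1.832 × 10^3) / (3.634 × 10^-12) = 0.50413 × 10^15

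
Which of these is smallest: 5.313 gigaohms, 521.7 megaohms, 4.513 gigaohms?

5.313 gigaohms = 5313000000 ohms
521.7 megaohms = 521700000 ohms
4.513 gigaohms = 4513000000 ohms

521.7 megaohms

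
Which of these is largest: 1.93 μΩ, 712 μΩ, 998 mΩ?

998 mΩ

1.93 μΩ = 0.00000193 Ω
712 μΩ = 0.000712 Ω
998 mΩ = 0.998 Ω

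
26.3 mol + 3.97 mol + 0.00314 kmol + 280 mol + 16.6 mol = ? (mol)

In mol:
  26.3 mol → 26.3
  3.97 mol → 3.97
  0.00314 kmol = 0.00314 × 10³ mol = 3.14
  280 mol → 280
  16.6 mol → 16.6
Sum: 26.3 + 3.97 + 3.14 + 280 + 16.6 = 330.01

330.01 mol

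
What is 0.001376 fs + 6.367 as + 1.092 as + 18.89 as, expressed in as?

In as:
  0.001376 fs = 0.001376 × 10^3 as = 1.376
  6.367 as → 6.367
  1.092 as → 1.092
  18.89 as → 18.89
Sum: 1.376 + 6.367 + 1.092 + 18.89 = 27.725

27.725 as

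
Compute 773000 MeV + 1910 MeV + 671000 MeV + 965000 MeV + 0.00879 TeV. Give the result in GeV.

2419.7 GeV

In GeV:
  773000 MeV = 773000e-3 GeV = 773
  1910 MeV = 1910e-3 GeV = 1.91
  671000 MeV = 671000e-3 GeV = 671
  965000 MeV = 965000e-3 GeV = 965
  0.00879 TeV = 0.00879e3 GeV = 8.79
Sum: 773 + 1.91 + 671 + 965 + 8.79 = 2419.7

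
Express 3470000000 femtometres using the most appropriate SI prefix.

= 3.47 × 10^-6 metres; 10^-6 is micro.

3.47 micrometres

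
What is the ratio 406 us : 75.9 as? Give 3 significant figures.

5350000000000

(406 × 10^-6) / (75.9 × 10^-18) = 5.349 × 10^12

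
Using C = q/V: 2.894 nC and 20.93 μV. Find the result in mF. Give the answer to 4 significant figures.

0.1383 mF

(2.894e-9) / (20.93e-6) = 0.13827e-3 F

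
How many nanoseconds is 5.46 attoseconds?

0.00000000546 nanoseconds

atto = 10^-18, nano = 10^-9; factor is 10^-9.
5.46 × 10^-9 = 0.00000000546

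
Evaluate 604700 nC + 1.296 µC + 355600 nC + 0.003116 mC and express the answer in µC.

964.712 µC

In µC:
  604700 nC = 604700 × 10⁻³ µC = 604.7
  1.296 µC → 1.296
  355600 nC = 355600 × 10⁻³ µC = 355.6
  0.003116 mC = 0.003116 × 10³ µC = 3.116
Sum: 604.7 + 1.296 + 355.6 + 3.116 = 964.712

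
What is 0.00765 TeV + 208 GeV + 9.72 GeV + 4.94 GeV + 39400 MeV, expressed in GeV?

269.71 GeV

In GeV:
  0.00765 TeV = 0.00765 × 10^3 GeV = 7.65
  208 GeV → 208
  9.72 GeV → 9.72
  4.94 GeV → 4.94
  39400 MeV = 39400 × 10^-3 GeV = 39.4
Sum: 7.65 + 208 + 9.72 + 4.94 + 39.4 = 269.71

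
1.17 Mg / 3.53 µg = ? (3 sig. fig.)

331000000000

(1.17e6) / (3.53e-6) = 0.3314e12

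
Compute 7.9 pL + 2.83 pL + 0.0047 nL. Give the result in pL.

In pL:
  7.9 pL → 7.9
  2.83 pL → 2.83
  0.0047 nL = 0.0047 × 10³ pL = 4.7
Sum: 7.9 + 2.83 + 4.7 = 15.43

15.43 pL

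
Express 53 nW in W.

0.000000053 W

nano = 1e-9, (no prefix) = 1e0; factor is 1e-9.
53 × 1e-9 = 0.000000053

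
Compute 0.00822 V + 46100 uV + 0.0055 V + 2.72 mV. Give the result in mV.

In mV:
  0.00822 V = 0.00822 × 10³ mV = 8.22
  46100 uV = 46100 × 10⁻³ mV = 46.1
  0.0055 V = 0.0055 × 10³ mV = 5.5
  2.72 mV → 2.72
Sum: 8.22 + 46.1 + 5.5 + 2.72 = 62.54

62.54 mV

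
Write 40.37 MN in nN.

40370000000000000 nN

mega = 10^6, nano = 10^-9; factor is 10^15.
40.37 × 10^15 = 40370000000000000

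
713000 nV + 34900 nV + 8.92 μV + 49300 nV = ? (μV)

806.12 μV

In μV:
  713000 nV = 713000 × 10⁻³ μV = 713
  34900 nV = 34900 × 10⁻³ μV = 34.9
  8.92 μV → 8.92
  49300 nV = 49300 × 10⁻³ μV = 49.3
Sum: 713 + 34.9 + 8.92 + 49.3 = 806.12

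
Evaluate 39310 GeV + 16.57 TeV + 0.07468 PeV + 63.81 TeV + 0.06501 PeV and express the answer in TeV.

259.38 TeV

In TeV:
  39310 GeV = 39310 × 10⁻³ TeV = 39.31
  16.57 TeV → 16.57
  0.07468 PeV = 0.07468 × 10³ TeV = 74.68
  63.81 TeV → 63.81
  0.06501 PeV = 0.06501 × 10³ TeV = 65.01
Sum: 39.31 + 16.57 + 74.68 + 63.81 + 65.01 = 259.38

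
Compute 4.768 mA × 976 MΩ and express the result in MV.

4.653568 MV

4.768e-3 × 976e6 = 4653.568e3 V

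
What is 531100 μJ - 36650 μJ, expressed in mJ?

494.45 mJ

In mJ:
  531100 μJ = 531100 × 10⁻³ mJ = 531.1
  36650 μJ = 36650 × 10⁻³ mJ = 36.65
Difference: 531.1 - 36.65 = 494.45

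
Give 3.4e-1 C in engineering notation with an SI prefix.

= 340e-3 C; 1e-3 is milli.

340 mC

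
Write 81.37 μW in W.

micro = 10^-6, (no prefix) = 10^0; factor is 10^-6.
81.37 × 10^-6 = 0.00008137

0.00008137 W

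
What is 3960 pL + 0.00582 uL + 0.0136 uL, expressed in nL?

In nL:
  3960 pL = 3960 × 10^-3 nL = 3.96
  0.00582 uL = 0.00582 × 10^3 nL = 5.82
  0.0136 uL = 0.0136 × 10^3 nL = 13.6
Sum: 3.96 + 5.82 + 13.6 = 23.38

23.38 nL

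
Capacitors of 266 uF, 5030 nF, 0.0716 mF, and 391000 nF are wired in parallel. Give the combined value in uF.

733.63 uF

In uF:
  266 uF → 266
  5030 nF = 5030 × 10⁻³ uF = 5.03
  0.0716 mF = 0.0716 × 10³ uF = 71.6
  391000 nF = 391000 × 10⁻³ uF = 391
Sum: 266 + 5.03 + 71.6 + 391 = 733.63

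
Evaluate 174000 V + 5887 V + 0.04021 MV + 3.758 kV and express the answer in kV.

223.855 kV

In kV:
  174000 V = 174000 × 10^-3 kV = 174
  5887 V = 5887 × 10^-3 kV = 5.887
  0.04021 MV = 0.04021 × 10^3 kV = 40.21
  3.758 kV → 3.758
Sum: 174 + 5.887 + 40.21 + 3.758 = 223.855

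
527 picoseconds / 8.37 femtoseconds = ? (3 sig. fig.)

63000

(527 × 10^-12) / (8.37 × 10^-15) = 62.96 × 10^3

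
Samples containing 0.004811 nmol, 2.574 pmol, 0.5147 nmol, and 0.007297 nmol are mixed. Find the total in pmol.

In pmol:
  0.004811 nmol = 0.004811 × 10^3 pmol = 4.811
  2.574 pmol → 2.574
  0.5147 nmol = 0.5147 × 10^3 pmol = 514.7
  0.007297 nmol = 0.007297 × 10^3 pmol = 7.297
Sum: 4.811 + 2.574 + 514.7 + 7.297 = 529.382

529.382 pmol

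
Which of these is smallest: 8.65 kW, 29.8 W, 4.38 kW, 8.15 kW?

8.65 kW = 8650 W
29.8 W = 29.8 W
4.38 kW = 4380 W
8.15 kW = 8150 W

29.8 W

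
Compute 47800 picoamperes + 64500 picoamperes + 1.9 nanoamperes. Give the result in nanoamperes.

114.2 nanoamperes

In nanoamperes:
  47800 picoamperes = 47800 × 10^-3 nanoamperes = 47.8
  64500 picoamperes = 64500 × 10^-3 nanoamperes = 64.5
  1.9 nanoamperes → 1.9
Sum: 47.8 + 64.5 + 1.9 = 114.2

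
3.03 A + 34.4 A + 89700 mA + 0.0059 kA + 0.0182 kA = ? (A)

In A:
  3.03 A → 3.03
  34.4 A → 34.4
  89700 mA = 89700 × 10^-3 A = 89.7
  0.0059 kA = 0.0059 × 10^3 A = 5.9
  0.0182 kA = 0.0182 × 10^3 A = 18.2
Sum: 3.03 + 34.4 + 89.7 + 5.9 + 18.2 = 151.23

151.23 A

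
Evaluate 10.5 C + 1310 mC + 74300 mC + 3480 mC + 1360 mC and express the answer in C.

In C:
  10.5 C → 10.5
  1310 mC = 1310 × 10^-3 C = 1.31
  74300 mC = 74300 × 10^-3 C = 74.3
  3480 mC = 3480 × 10^-3 C = 3.48
  1360 mC = 1360 × 10^-3 C = 1.36
Sum: 10.5 + 1.31 + 74.3 + 3.48 + 1.36 = 90.95

90.95 C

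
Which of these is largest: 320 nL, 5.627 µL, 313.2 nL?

320 nL = 0.00000032 L
5.627 µL = 0.000005627 L
313.2 nL = 0.0000003132 L

5.627 µL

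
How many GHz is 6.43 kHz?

kilo = 10^3, giga = 10^9; factor is 10^-6.
6.43 × 10^-6 = 0.00000643

0.00000643 GHz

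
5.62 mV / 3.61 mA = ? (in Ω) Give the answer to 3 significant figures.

(5.62 × 10⁻³) / (3.61 × 10⁻³) = 1.5568 Ω

1.56 Ω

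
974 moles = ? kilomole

(no prefix) = 1e0, kilo = 1e3; factor is 1e-3.
974 × 1e-3 = 0.974

0.974 kilomoles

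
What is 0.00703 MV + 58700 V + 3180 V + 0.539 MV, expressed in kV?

607.91 kV

In kV:
  0.00703 MV = 0.00703 × 10³ kV = 7.03
  58700 V = 58700 × 10⁻³ kV = 58.7
  3180 V = 3180 × 10⁻³ kV = 3.18
  0.539 MV = 0.539 × 10³ kV = 539
Sum: 7.03 + 58.7 + 3.18 + 539 = 607.91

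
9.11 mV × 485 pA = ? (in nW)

0.00441835 nW

9.11e-3 × 485e-12 = 4418.35e-15 W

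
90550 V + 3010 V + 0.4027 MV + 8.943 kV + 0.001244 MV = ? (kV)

506.447 kV

In kV:
  90550 V = 90550 × 10⁻³ kV = 90.55
  3010 V = 3010 × 10⁻³ kV = 3.01
  0.4027 MV = 0.4027 × 10³ kV = 402.7
  8.943 kV → 8.943
  0.001244 MV = 0.001244 × 10³ kV = 1.244
Sum: 90.55 + 3.01 + 402.7 + 8.943 + 1.244 = 506.447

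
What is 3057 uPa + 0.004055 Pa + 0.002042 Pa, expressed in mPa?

In mPa:
  3057 uPa = 3057 × 10^-3 mPa = 3.057
  0.004055 Pa = 0.004055 × 10^3 mPa = 4.055
  0.002042 Pa = 0.002042 × 10^3 mPa = 2.042
Sum: 3.057 + 4.055 + 2.042 = 9.154

9.154 mPa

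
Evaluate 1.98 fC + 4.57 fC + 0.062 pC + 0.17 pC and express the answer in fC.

In fC:
  1.98 fC → 1.98
  4.57 fC → 4.57
  0.062 pC = 0.062 × 10³ fC = 62
  0.17 pC = 0.17 × 10³ fC = 170
Sum: 1.98 + 4.57 + 62 + 170 = 238.55

238.55 fC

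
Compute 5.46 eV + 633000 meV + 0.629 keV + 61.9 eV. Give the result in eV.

In eV:
  5.46 eV → 5.46
  633000 meV = 633000e-3 eV = 633
  0.629 keV = 0.629e3 eV = 629
  61.9 eV → 61.9
Sum: 5.46 + 633 + 629 + 61.9 = 1329.36

1329.36 eV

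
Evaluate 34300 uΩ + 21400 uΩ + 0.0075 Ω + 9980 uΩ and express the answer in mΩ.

73.18 mΩ

In mΩ:
  34300 uΩ = 34300 × 10^-3 mΩ = 34.3
  21400 uΩ = 21400 × 10^-3 mΩ = 21.4
  0.0075 Ω = 0.0075 × 10^3 mΩ = 7.5
  9980 uΩ = 9980 × 10^-3 mΩ = 9.98
Sum: 34.3 + 21.4 + 7.5 + 9.98 = 73.18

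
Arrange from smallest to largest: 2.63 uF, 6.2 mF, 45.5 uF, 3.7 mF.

2.63 uF < 45.5 uF < 3.7 mF < 6.2 mF

2.63 uF = 0.00000263 F
6.2 mF = 0.0062 F
45.5 uF = 0.0000455 F
3.7 mF = 0.0037 F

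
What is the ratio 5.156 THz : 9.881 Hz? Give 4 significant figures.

521800000000

(5.156 × 10¹²) / (9.881) = 0.52181 × 10¹²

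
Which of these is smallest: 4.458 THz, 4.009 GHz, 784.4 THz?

4.458 THz = 4458000000000 Hz
4.009 GHz = 4009000000 Hz
784.4 THz = 784400000000000 Hz

4.009 GHz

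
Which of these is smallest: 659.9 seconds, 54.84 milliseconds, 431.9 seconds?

54.84 milliseconds

659.9 seconds = 659.9 seconds
54.84 milliseconds = 0.05484 seconds
431.9 seconds = 431.9 seconds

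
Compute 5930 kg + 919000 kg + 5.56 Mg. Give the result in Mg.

In Mg:
  5930 kg = 5930 × 10^-3 Mg = 5.93
  919000 kg = 919000 × 10^-3 Mg = 919
  5.56 Mg → 5.56
Sum: 5.93 + 919 + 5.56 = 930.49

930.49 Mg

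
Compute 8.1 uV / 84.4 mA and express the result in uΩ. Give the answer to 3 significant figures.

(8.1 × 10^-6) / (84.4 × 10^-3) = 0.095972 × 10^-3 Ω

96.0 uΩ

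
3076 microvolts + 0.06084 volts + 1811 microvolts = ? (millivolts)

65.727 millivolts

In millivolts:
  3076 microvolts = 3076 × 10⁻³ millivolts = 3.076
  0.06084 volts = 0.06084 × 10³ millivolts = 60.84
  1811 microvolts = 1811 × 10⁻³ millivolts = 1.811
Sum: 3.076 + 60.84 + 1.811 = 65.727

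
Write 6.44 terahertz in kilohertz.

tera = 1e12, kilo = 1e3; factor is 1e9.
6.44 × 1e9 = 6440000000

6440000000 kilohertz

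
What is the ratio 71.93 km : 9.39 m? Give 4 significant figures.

(71.93 × 10^3) / (9.39) = 7.6603 × 10^3

7660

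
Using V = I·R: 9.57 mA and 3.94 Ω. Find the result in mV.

37.7058 mV

9.57e-3 × 3.94 = 37.7058e-3 V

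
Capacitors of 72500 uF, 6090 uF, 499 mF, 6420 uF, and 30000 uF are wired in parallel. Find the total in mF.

In mF:
  72500 uF = 72500e-3 mF = 72.5
  6090 uF = 6090e-3 mF = 6.09
  499 mF → 499
  6420 uF = 6420e-3 mF = 6.42
  30000 uF = 30000e-3 mF = 30
Sum: 72.5 + 6.09 + 499 + 6.42 + 30 = 614.01

614.01 mF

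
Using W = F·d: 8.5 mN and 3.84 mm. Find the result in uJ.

8.5e-3 × 3.84e-3 = 32.64e-6 J

32.64 uJ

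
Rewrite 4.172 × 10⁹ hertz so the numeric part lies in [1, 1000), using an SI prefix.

= 4.172 × 10⁹ hertz; 10⁹ is giga.

4.172 gigahertz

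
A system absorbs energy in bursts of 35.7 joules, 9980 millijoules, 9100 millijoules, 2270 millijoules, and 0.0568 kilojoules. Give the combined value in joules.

113.85 joules

In joules:
  35.7 joules → 35.7
  9980 millijoules = 9980 × 10⁻³ joules = 9.98
  9100 millijoules = 9100 × 10⁻³ joules = 9.1
  2270 millijoules = 2270 × 10⁻³ joules = 2.27
  0.0568 kilojoules = 0.0568 × 10³ joules = 56.8
Sum: 35.7 + 9.98 + 9.1 + 2.27 + 56.8 = 113.85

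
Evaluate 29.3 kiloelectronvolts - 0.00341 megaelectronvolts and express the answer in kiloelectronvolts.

In kiloelectronvolts:
  29.3 kiloelectronvolts → 29.3
  0.00341 megaelectronvolts = 0.00341e3 kiloelectronvolts = 3.41
Difference: 29.3 - 3.41 = 25.89

25.89 kiloelectronvolts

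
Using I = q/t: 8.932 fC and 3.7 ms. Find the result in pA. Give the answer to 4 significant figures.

(8.932 × 10^-15) / (3.7 × 10^-3) = 2.41405 × 10^-12 A

2.414 pA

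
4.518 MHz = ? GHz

mega = 1e6, giga = 1e9; factor is 1e-3.
4.518 × 1e-3 = 0.004518

0.004518 GHz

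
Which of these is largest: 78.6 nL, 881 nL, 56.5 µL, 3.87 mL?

3.87 mL

78.6 nL = 0.0000000786 L
881 nL = 0.000000881 L
56.5 µL = 0.0000565 L
3.87 mL = 0.00387 L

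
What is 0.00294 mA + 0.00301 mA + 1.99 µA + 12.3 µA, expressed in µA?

20.24 µA

In µA:
  0.00294 mA = 0.00294e3 µA = 2.94
  0.00301 mA = 0.00301e3 µA = 3.01
  1.99 µA → 1.99
  12.3 µA → 12.3
Sum: 2.94 + 3.01 + 1.99 + 12.3 = 20.24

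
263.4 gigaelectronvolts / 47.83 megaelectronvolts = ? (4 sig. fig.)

(263.4e9) / (47.83e6) = 5.507e3

5507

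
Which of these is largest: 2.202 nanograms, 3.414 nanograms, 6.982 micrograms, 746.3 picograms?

6.982 micrograms

2.202 nanograms = 0.000000002202 grams
3.414 nanograms = 0.000000003414 grams
6.982 micrograms = 0.000006982 grams
746.3 picograms = 0.0000000007463 grams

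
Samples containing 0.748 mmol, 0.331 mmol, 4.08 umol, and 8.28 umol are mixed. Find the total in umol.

1091.36 umol

In umol:
  0.748 mmol = 0.748 × 10³ umol = 748
  0.331 mmol = 0.331 × 10³ umol = 331
  4.08 umol → 4.08
  8.28 umol → 8.28
Sum: 748 + 331 + 4.08 + 8.28 = 1091.36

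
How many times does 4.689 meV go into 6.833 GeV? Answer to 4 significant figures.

1457000000000

(6.833e9) / (4.689e-3) = 1.4572e12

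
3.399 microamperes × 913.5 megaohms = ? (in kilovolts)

3.1049865 kilovolts

3.399 × 10^-6 × 913.5 × 10^6 = 3104.9865 V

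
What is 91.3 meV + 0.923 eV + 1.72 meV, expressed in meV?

In meV:
  91.3 meV → 91.3
  0.923 eV = 0.923 × 10^3 meV = 923
  1.72 meV → 1.72
Sum: 91.3 + 923 + 1.72 = 1016.02

1016.02 meV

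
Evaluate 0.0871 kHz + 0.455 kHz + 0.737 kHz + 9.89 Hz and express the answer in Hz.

In Hz:
  0.0871 kHz = 0.0871 × 10^3 Hz = 87.1
  0.455 kHz = 0.455 × 10^3 Hz = 455
  0.737 kHz = 0.737 × 10^3 Hz = 737
  9.89 Hz → 9.89
Sum: 87.1 + 455 + 737 + 9.89 = 1288.99

1288.99 Hz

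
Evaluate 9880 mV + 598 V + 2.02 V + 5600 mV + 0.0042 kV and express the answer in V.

In V:
  9880 mV = 9880 × 10⁻³ V = 9.88
  598 V → 598
  2.02 V → 2.02
  5600 mV = 5600 × 10⁻³ V = 5.6
  0.0042 kV = 0.0042 × 10³ V = 4.2
Sum: 9.88 + 598 + 2.02 + 5.6 + 4.2 = 619.7

619.7 V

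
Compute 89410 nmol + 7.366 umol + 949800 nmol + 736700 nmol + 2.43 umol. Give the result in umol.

In umol:
  89410 nmol = 89410 × 10⁻³ umol = 89.41
  7.366 umol → 7.366
  949800 nmol = 949800 × 10⁻³ umol = 949.8
  736700 nmol = 736700 × 10⁻³ umol = 736.7
  2.43 umol → 2.43
Sum: 89.41 + 7.366 + 949.8 + 736.7 + 2.43 = 1785.706

1785.706 umol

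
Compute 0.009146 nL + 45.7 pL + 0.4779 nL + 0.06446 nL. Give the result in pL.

In pL:
  0.009146 nL = 0.009146 × 10^3 pL = 9.146
  45.7 pL → 45.7
  0.4779 nL = 0.4779 × 10^3 pL = 477.9
  0.06446 nL = 0.06446 × 10^3 pL = 64.46
Sum: 9.146 + 45.7 + 477.9 + 64.46 = 597.206

597.206 pL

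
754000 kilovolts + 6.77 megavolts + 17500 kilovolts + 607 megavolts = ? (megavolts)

In megavolts:
  754000 kilovolts = 754000e-3 megavolts = 754
  6.77 megavolts → 6.77
  17500 kilovolts = 17500e-3 megavolts = 17.5
  607 megavolts → 607
Sum: 754 + 6.77 + 17.5 + 607 = 1385.27

1385.27 megavolts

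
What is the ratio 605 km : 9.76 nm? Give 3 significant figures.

(605 × 10³) / (9.76 × 10⁻⁹) = 61.99 × 10¹²

62000000000000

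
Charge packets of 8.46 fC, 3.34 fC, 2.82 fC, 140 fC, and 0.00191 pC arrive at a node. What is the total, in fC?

In fC:
  8.46 fC → 8.46
  3.34 fC → 3.34
  2.82 fC → 2.82
  140 fC → 140
  0.00191 pC = 0.00191 × 10³ fC = 1.91
Sum: 8.46 + 3.34 + 2.82 + 140 + 1.91 = 156.53

156.53 fC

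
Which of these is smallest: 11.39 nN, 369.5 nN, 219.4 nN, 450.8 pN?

11.39 nN = 0.00000001139 N
369.5 nN = 0.0000003695 N
219.4 nN = 0.0000002194 N
450.8 pN = 0.0000000004508 N

450.8 pN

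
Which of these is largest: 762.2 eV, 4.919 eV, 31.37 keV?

31.37 keV

762.2 eV = 762.2 eV
4.919 eV = 4.919 eV
31.37 keV = 31370 eV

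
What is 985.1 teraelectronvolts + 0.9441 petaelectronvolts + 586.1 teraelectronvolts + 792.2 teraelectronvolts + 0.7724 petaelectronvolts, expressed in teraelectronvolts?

In teraelectronvolts:
  985.1 teraelectronvolts → 985.1
  0.9441 petaelectronvolts = 0.9441 × 10³ teraelectronvolts = 944.1
  586.1 teraelectronvolts → 586.1
  792.2 teraelectronvolts → 792.2
  0.7724 petaelectronvolts = 0.7724 × 10³ teraelectronvolts = 772.4
Sum: 985.1 + 944.1 + 586.1 + 792.2 + 772.4 = 4079.9

4079.9 teraelectronvolts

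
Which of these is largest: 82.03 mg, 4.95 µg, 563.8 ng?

82.03 mg

82.03 mg = 0.08203 g
4.95 µg = 0.00000495 g
563.8 ng = 0.0000005638 g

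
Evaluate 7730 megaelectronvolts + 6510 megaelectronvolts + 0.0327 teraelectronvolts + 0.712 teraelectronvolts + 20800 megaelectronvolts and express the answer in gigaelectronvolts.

779.74 gigaelectronvolts

In gigaelectronvolts:
  7730 megaelectronvolts = 7730e-3 gigaelectronvolts = 7.73
  6510 megaelectronvolts = 6510e-3 gigaelectronvolts = 6.51
  0.0327 teraelectronvolts = 0.0327e3 gigaelectronvolts = 32.7
  0.712 teraelectronvolts = 0.712e3 gigaelectronvolts = 712
  20800 megaelectronvolts = 20800e-3 gigaelectronvolts = 20.8
Sum: 7.73 + 6.51 + 32.7 + 712 + 20.8 = 779.74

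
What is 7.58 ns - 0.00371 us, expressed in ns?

In ns:
  7.58 ns → 7.58
  0.00371 us = 0.00371 × 10^3 ns = 3.71
Difference: 7.58 - 3.71 = 3.87

3.87 ns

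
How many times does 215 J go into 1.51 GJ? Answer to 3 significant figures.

7020000

(1.51e9) / (215) = 0.007023e9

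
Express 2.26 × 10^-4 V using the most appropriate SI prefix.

= 226 × 10^-6 V; 10^-6 is micro.

226 uV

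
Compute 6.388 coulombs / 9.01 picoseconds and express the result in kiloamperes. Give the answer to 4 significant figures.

(6.388) / (9.01e-12) = 0.70899e12 A

709000000 kiloamperes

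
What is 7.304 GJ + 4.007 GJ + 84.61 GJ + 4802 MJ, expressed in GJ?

100.723 GJ

In GJ:
  7.304 GJ → 7.304
  4.007 GJ → 4.007
  84.61 GJ → 84.61
  4802 MJ = 4802 × 10^-3 GJ = 4.802
Sum: 7.304 + 4.007 + 84.61 + 4.802 = 100.723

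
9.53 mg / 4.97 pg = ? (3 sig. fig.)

(9.53 × 10^-3) / (4.97 × 10^-12) = 1.918 × 10^9

1920000000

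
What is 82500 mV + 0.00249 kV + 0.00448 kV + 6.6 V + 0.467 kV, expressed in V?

563.07 V

In V:
  82500 mV = 82500 × 10^-3 V = 82.5
  0.00249 kV = 0.00249 × 10^3 V = 2.49
  0.00448 kV = 0.00448 × 10^3 V = 4.48
  6.6 V → 6.6
  0.467 kV = 0.467 × 10^3 V = 467
Sum: 82.5 + 2.49 + 4.48 + 6.6 + 467 = 563.07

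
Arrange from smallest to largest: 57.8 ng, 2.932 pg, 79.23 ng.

57.8 ng = 0.0000000578 g
2.932 pg = 0.000000000002932 g
79.23 ng = 0.00000007923 g

2.932 pg < 57.8 ng < 79.23 ng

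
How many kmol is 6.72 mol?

0.00672 kmol

(no prefix) = 1e0, kilo = 1e3; factor is 1e-3.
6.72 × 1e-3 = 0.00672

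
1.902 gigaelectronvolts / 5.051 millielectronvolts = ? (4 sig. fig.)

(1.902e9) / (5.051e-3) = 0.37656e12

376600000000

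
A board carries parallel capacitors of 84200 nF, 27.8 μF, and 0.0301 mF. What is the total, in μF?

In μF:
  84200 nF = 84200 × 10^-3 μF = 84.2
  27.8 μF → 27.8
  0.0301 mF = 0.0301 × 10^3 μF = 30.1
Sum: 84.2 + 27.8 + 30.1 = 142.1

142.1 μF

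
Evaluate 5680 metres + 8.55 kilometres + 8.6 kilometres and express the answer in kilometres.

22.83 kilometres

In kilometres:
  5680 metres = 5680 × 10⁻³ kilometres = 5.68
  8.55 kilometres → 8.55
  8.6 kilometres → 8.6
Sum: 5.68 + 8.55 + 8.6 = 22.83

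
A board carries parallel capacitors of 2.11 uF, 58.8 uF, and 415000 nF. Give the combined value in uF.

In uF:
  2.11 uF → 2.11
  58.8 uF → 58.8
  415000 nF = 415000 × 10⁻³ uF = 415
Sum: 2.11 + 58.8 + 415 = 475.91

475.91 uF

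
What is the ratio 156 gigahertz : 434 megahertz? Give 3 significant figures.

359

(156 × 10⁹) / (434 × 10⁶) = 0.3594 × 10³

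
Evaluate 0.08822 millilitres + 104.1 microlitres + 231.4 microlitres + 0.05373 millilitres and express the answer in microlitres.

In microlitres:
  0.08822 millilitres = 0.08822 × 10^3 microlitres = 88.22
  104.1 microlitres → 104.1
  231.4 microlitres → 231.4
  0.05373 millilitres = 0.05373 × 10^3 microlitres = 53.73
Sum: 88.22 + 104.1 + 231.4 + 53.73 = 477.45

477.45 microlitres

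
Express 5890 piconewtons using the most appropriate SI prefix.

= 5.89 × 10^-9 newtons; 10^-9 is nano.

5.89 nanonewtons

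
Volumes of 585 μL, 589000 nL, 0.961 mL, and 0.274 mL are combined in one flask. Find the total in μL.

2409 μL

In μL:
  585 μL → 585
  589000 nL = 589000 × 10^-3 μL = 589
  0.961 mL = 0.961 × 10^3 μL = 961
  0.274 mL = 0.274 × 10^3 μL = 274
Sum: 585 + 589 + 961 + 274 = 2409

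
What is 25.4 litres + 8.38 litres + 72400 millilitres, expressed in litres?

In litres:
  25.4 litres → 25.4
  8.38 litres → 8.38
  72400 millilitres = 72400 × 10^-3 litres = 72.4
Sum: 25.4 + 8.38 + 72.4 = 106.18

106.18 litres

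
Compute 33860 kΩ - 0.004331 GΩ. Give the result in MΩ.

29.529 MΩ

In MΩ:
  33860 kΩ = 33860 × 10^-3 MΩ = 33.86
  0.004331 GΩ = 0.004331 × 10^3 MΩ = 4.331
Difference: 33.86 - 4.331 = 29.529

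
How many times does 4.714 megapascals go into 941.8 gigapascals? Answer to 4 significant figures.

(941.8 × 10^9) / (4.714 × 10^6) = 199.79 × 10^3

199800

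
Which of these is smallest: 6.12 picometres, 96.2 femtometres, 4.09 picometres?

6.12 picometres = 0.00000000000612 metres
96.2 femtometres = 0.0000000000000962 metres
4.09 picometres = 0.00000000000409 metres

96.2 femtometres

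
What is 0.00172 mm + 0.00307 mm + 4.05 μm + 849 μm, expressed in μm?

857.84 μm

In μm:
  0.00172 mm = 0.00172 × 10³ μm = 1.72
  0.00307 mm = 0.00307 × 10³ μm = 3.07
  4.05 μm → 4.05
  849 μm → 849
Sum: 1.72 + 3.07 + 4.05 + 849 = 857.84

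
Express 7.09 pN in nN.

0.00709 nN

pico = 10⁻¹², nano = 10⁻⁹; factor is 10⁻³.
7.09 × 10⁻³ = 0.00709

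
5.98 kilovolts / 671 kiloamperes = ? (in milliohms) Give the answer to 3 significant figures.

8.91 milliohms

(5.98 × 10³) / (671 × 10³) = 0.0089121 Ω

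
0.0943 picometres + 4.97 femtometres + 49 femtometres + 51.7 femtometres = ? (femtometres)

In femtometres:
  0.0943 picometres = 0.0943 × 10^3 femtometres = 94.3
  4.97 femtometres → 4.97
  49 femtometres → 49
  51.7 femtometres → 51.7
Sum: 94.3 + 4.97 + 49 + 51.7 = 199.97

199.97 femtometres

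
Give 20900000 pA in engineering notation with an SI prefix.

20.9 uA

= 20.9e-6 A; 1e-6 is micro.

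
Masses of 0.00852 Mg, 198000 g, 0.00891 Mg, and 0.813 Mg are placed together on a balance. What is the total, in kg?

In kg:
  0.00852 Mg = 0.00852 × 10³ kg = 8.52
  198000 g = 198000 × 10⁻³ kg = 198
  0.00891 Mg = 0.00891 × 10³ kg = 8.91
  0.813 Mg = 0.813 × 10³ kg = 813
Sum: 8.52 + 198 + 8.91 + 813 = 1028.43

1028.43 kg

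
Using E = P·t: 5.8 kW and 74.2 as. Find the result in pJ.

0.43036 pJ

5.8 × 10^3 × 74.2 × 10^-18 = 430.36 × 10^-15 J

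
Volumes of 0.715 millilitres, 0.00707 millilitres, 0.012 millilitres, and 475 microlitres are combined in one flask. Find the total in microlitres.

In microlitres:
  0.715 millilitres = 0.715 × 10^3 microlitres = 715
  0.00707 millilitres = 0.00707 × 10^3 microlitres = 7.07
  0.012 millilitres = 0.012 × 10^3 microlitres = 12
  475 microlitres → 475
Sum: 715 + 7.07 + 12 + 475 = 1209.07

1209.07 microlitres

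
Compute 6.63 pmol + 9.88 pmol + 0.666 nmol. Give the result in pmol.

682.51 pmol

In pmol:
  6.63 pmol → 6.63
  9.88 pmol → 9.88
  0.666 nmol = 0.666 × 10^3 pmol = 666
Sum: 6.63 + 9.88 + 666 = 682.51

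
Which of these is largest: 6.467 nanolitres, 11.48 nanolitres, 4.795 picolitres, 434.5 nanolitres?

434.5 nanolitres

6.467 nanolitres = 0.000000006467 litres
11.48 nanolitres = 0.00000001148 litres
4.795 picolitres = 0.000000000004795 litres
434.5 nanolitres = 0.0000004345 litres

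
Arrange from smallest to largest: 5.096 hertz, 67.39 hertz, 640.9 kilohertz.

5.096 hertz = 5.096 hertz
67.39 hertz = 67.39 hertz
640.9 kilohertz = 640900 hertz

5.096 hertz < 67.39 hertz < 640.9 kilohertz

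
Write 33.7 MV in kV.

33700 kV

mega = 10^6, kilo = 10^3; factor is 10^3.
33.7 × 10^3 = 33700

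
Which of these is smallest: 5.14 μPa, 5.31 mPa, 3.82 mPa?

5.14 μPa = 0.00000514 Pa
5.31 mPa = 0.00531 Pa
3.82 mPa = 0.00382 Pa

5.14 μPa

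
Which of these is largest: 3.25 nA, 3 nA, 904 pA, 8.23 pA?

3.25 nA = 0.00000000325 A
3 nA = 0.000000003 A
904 pA = 0.000000000904 A
8.23 pA = 0.00000000000823 A

3.25 nA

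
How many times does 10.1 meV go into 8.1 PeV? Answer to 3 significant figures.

(8.1e15) / (10.1e-3) = 0.802e18

802000000000000000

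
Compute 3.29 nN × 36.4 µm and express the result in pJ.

3.29e-9 × 36.4e-6 = 119.756e-15 J

0.119756 pJ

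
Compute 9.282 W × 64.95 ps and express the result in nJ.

9.282 × 64.95 × 10^-12 = 602.8659 × 10^-12 J

0.6028659 nJ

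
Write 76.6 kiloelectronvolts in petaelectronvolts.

0.0000000000766 petaelectronvolts

kilo = 1e3, peta = 1e15; factor is 1e-12.
76.6 × 1e-12 = 0.0000000000766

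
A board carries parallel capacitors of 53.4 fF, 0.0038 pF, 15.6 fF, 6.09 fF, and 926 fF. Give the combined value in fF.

In fF:
  53.4 fF → 53.4
  0.0038 pF = 0.0038 × 10³ fF = 3.8
  15.6 fF → 15.6
  6.09 fF → 6.09
  926 fF → 926
Sum: 53.4 + 3.8 + 15.6 + 6.09 + 926 = 1004.89

1004.89 fF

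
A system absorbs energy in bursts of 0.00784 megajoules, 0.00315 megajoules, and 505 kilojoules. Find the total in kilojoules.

In kilojoules:
  0.00784 megajoules = 0.00784 × 10³ kilojoules = 7.84
  0.00315 megajoules = 0.00315 × 10³ kilojoules = 3.15
  505 kilojoules → 505
Sum: 7.84 + 3.15 + 505 = 515.99

515.99 kilojoules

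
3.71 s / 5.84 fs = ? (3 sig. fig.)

(3.71) / (5.84 × 10⁻¹⁵) = 0.6353 × 10¹⁵

635000000000000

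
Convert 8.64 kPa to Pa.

8640 Pa

kilo = 10³, (no prefix) = 10⁰; factor is 10³.
8.64 × 10³ = 8640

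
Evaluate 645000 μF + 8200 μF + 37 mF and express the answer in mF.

690.2 mF

In mF:
  645000 μF = 645000 × 10^-3 mF = 645
  8200 μF = 8200 × 10^-3 mF = 8.2
  37 mF → 37
Sum: 645 + 8.2 + 37 = 690.2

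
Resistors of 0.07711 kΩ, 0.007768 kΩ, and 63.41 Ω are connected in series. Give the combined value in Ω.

148.288 Ω

In Ω:
  0.07711 kΩ = 0.07711 × 10^3 Ω = 77.11
  0.007768 kΩ = 0.007768 × 10^3 Ω = 7.768
  63.41 Ω → 63.41
Sum: 77.11 + 7.768 + 63.41 = 148.288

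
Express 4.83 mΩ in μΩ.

4830 μΩ

milli = 1e-3, micro = 1e-6; factor is 1e3.
4.83 × 1e3 = 4830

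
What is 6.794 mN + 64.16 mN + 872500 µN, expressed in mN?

943.454 mN

In mN:
  6.794 mN → 6.794
  64.16 mN → 64.16
  872500 µN = 872500 × 10⁻³ mN = 872.5
Sum: 6.794 + 64.16 + 872.5 = 943.454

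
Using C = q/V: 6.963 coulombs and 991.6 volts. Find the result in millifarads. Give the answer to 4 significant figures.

7.022 millifarads

(6.963) / (991.6) = 0.00702198 F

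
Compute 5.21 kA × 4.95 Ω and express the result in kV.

5.21 × 10³ × 4.95 = 25.7895 × 10³ V

25.7895 kV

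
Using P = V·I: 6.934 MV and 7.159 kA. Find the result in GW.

49.640506 GW

6.934 × 10^6 × 7.159 × 10^3 = 49.640506 × 10^9 W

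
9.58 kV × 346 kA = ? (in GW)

3.31468 GW

9.58 × 10³ × 346 × 10³ = 3314.68 × 10⁶ W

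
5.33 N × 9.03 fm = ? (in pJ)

0.0481299 pJ

5.33 × 9.03e-15 = 48.1299e-15 J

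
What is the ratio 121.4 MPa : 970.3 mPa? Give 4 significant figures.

125100000

(121.4 × 10^6) / (970.3 × 10^-3) = 0.12512 × 10^9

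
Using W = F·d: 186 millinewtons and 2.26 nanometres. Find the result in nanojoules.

186 × 10^-3 × 2.26 × 10^-9 = 420.36 × 10^-12 J

0.42036 nanojoules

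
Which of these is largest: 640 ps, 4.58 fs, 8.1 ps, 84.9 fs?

640 ps

640 ps = 0.00000000064 s
4.58 fs = 0.00000000000000458 s
8.1 ps = 0.0000000000081 s
84.9 fs = 0.0000000000000849 s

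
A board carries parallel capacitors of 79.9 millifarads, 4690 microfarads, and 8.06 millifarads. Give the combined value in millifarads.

92.65 millifarads

In millifarads:
  79.9 millifarads → 79.9
  4690 microfarads = 4690 × 10^-3 millifarads = 4.69
  8.06 millifarads → 8.06
Sum: 79.9 + 4.69 + 8.06 = 92.65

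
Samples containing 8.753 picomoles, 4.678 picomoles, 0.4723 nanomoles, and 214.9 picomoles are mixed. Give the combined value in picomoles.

700.631 picomoles

In picomoles:
  8.753 picomoles → 8.753
  4.678 picomoles → 4.678
  0.4723 nanomoles = 0.4723e3 picomoles = 472.3
  214.9 picomoles → 214.9
Sum: 8.753 + 4.678 + 472.3 + 214.9 = 700.631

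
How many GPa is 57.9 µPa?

micro = 10^-6, giga = 10^9; factor is 10^-15.
57.9 × 10^-15 = 0.0000000000000579

0.0000000000000579 GPa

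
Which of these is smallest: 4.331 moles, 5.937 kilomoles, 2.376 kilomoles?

4.331 moles = 4.331 moles
5.937 kilomoles = 5937 moles
2.376 kilomoles = 2376 moles

4.331 moles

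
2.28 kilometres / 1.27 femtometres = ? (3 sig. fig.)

1800000000000000000

(2.28e3) / (1.27e-15) = 1.795e18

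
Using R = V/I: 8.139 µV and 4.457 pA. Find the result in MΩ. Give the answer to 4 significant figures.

1.826 MΩ

(8.139 × 10^-6) / (4.457 × 10^-12) = 1.82612 × 10^6 Ω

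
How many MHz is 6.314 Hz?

0.000006314 MHz

(no prefix) = 10⁰, mega = 10⁶; factor is 10⁻⁶.
6.314 × 10⁻⁶ = 0.000006314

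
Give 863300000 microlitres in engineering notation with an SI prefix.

= 863.3 litres; mantissa already in [1, 1000).

863.3 litres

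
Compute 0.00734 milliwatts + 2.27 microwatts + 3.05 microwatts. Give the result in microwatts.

In microwatts:
  0.00734 milliwatts = 0.00734 × 10^3 microwatts = 7.34
  2.27 microwatts → 2.27
  3.05 microwatts → 3.05
Sum: 7.34 + 2.27 + 3.05 = 12.66

12.66 microwatts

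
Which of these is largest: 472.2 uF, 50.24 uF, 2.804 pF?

472.2 uF

472.2 uF = 0.0004722 F
50.24 uF = 0.00005024 F
2.804 pF = 0.000000000002804 F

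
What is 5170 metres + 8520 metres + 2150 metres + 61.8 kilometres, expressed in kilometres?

77.64 kilometres

In kilometres:
  5170 metres = 5170 × 10^-3 kilometres = 5.17
  8520 metres = 8520 × 10^-3 kilometres = 8.52
  2150 metres = 2150 × 10^-3 kilometres = 2.15
  61.8 kilometres → 61.8
Sum: 5.17 + 8.52 + 2.15 + 61.8 = 77.64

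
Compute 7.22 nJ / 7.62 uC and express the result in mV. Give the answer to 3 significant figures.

0.948 mV

(7.22 × 10⁻⁹) / (7.62 × 10⁻⁶) = 0.94751 × 10⁻³ V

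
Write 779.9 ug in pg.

779900000 pg

micro = 10^-6, pico = 10^-12; factor is 10^6.
779.9 × 10^6 = 779900000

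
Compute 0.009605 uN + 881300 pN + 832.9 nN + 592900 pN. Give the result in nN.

In nN:
  0.009605 uN = 0.009605 × 10^3 nN = 9.605
  881300 pN = 881300 × 10^-3 nN = 881.3
  832.9 nN → 832.9
  592900 pN = 592900 × 10^-3 nN = 592.9
Sum: 9.605 + 881.3 + 832.9 + 592.9 = 2316.705

2316.705 nN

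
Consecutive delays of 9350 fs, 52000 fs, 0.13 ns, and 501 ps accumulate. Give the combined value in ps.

In ps:
  9350 fs = 9350e-3 ps = 9.35
  52000 fs = 52000e-3 ps = 52
  0.13 ns = 0.13e3 ps = 130
  501 ps → 501
Sum: 9.35 + 52 + 130 + 501 = 692.35

692.35 ps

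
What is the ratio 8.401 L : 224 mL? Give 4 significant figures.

37.50

(8.401) / (224 × 10⁻³) = 0.037504 × 10³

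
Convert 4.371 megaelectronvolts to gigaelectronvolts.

mega = 1e6, giga = 1e9; factor is 1e-3.
4.371 × 1e-3 = 0.004371

0.004371 gigaelectronvolts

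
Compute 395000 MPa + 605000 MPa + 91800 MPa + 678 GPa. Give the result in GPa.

1769.8 GPa

In GPa:
  395000 MPa = 395000 × 10^-3 GPa = 395
  605000 MPa = 605000 × 10^-3 GPa = 605
  91800 MPa = 91800 × 10^-3 GPa = 91.8
  678 GPa → 678
Sum: 395 + 605 + 91.8 + 678 = 1769.8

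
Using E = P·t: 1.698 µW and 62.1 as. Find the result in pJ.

0.0000000001054458 pJ

1.698e-6 × 62.1e-18 = 105.4458e-24 J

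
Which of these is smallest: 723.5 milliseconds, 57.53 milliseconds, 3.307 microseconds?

3.307 microseconds

723.5 milliseconds = 0.7235 seconds
57.53 milliseconds = 0.05753 seconds
3.307 microseconds = 0.000003307 seconds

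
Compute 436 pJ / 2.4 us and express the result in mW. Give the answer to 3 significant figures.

(436 × 10^-12) / (2.4 × 10^-6) = 181.67 × 10^-6 W

0.182 mW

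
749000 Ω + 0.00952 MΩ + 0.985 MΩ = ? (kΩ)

In kΩ:
  749000 Ω = 749000e-3 kΩ = 749
  0.00952 MΩ = 0.00952e3 kΩ = 9.52
  0.985 MΩ = 0.985e3 kΩ = 985
Sum: 749 + 9.52 + 985 = 1743.52

1743.52 kΩ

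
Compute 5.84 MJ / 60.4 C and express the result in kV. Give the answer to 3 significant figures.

96.7 kV

(5.84e6) / (60.4) = 0.096689e6 V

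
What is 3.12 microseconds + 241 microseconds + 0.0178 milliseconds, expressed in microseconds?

261.92 microseconds

In microseconds:
  3.12 microseconds → 3.12
  241 microseconds → 241
  0.0178 milliseconds = 0.0178 × 10³ microseconds = 17.8
Sum: 3.12 + 241 + 17.8 = 261.92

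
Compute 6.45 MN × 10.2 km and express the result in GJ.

65.79 GJ

6.45e6 × 10.2e3 = 65.79e9 J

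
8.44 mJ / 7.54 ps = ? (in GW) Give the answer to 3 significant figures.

1.12 GW

(8.44e-3) / (7.54e-12) = 1.1194e9 W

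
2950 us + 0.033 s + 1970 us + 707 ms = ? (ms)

In ms:
  2950 us = 2950e-3 ms = 2.95
  0.033 s = 0.033e3 ms = 33
  1970 us = 1970e-3 ms = 1.97
  707 ms → 707
Sum: 2.95 + 33 + 1.97 + 707 = 744.92

744.92 ms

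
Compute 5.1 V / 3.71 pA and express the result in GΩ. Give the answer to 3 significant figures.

1370 GΩ

(5.1) / (3.71e-12) = 1.3747e12 Ω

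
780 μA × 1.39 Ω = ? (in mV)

780 × 10⁻⁶ × 1.39 = 1084.2 × 10⁻⁶ V

1.0842 mV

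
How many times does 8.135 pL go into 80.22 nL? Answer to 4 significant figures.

9861

(80.22 × 10⁻⁹) / (8.135 × 10⁻¹²) = 9.8611 × 10³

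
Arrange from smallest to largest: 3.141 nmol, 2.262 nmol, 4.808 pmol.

4.808 pmol < 2.262 nmol < 3.141 nmol

3.141 nmol = 0.000000003141 mol
2.262 nmol = 0.000000002262 mol
4.808 pmol = 0.000000000004808 mol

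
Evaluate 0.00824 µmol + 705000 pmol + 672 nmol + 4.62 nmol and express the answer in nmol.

In nmol:
  0.00824 µmol = 0.00824 × 10³ nmol = 8.24
  705000 pmol = 705000 × 10⁻³ nmol = 705
  672 nmol → 672
  4.62 nmol → 4.62
Sum: 8.24 + 705 + 672 + 4.62 = 1389.86

1389.86 nmol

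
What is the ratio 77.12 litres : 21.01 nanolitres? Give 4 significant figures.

3671000000

(77.12) / (21.01 × 10⁻⁹) = 3.6706 × 10⁹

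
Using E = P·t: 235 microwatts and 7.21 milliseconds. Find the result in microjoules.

235 × 10^-6 × 7.21 × 10^-3 = 1694.35 × 10^-9 J

1.69435 microjoules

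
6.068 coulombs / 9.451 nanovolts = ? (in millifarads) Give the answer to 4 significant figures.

(6.068) / (9.451e-9) = 0.642048e9 F

642000000000 millifarads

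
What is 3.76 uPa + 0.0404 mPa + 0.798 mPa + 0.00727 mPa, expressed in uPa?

849.43 uPa

In uPa:
  3.76 uPa → 3.76
  0.0404 mPa = 0.0404 × 10³ uPa = 40.4
  0.798 mPa = 0.798 × 10³ uPa = 798
  0.00727 mPa = 0.00727 × 10³ uPa = 7.27
Sum: 3.76 + 40.4 + 798 + 7.27 = 849.43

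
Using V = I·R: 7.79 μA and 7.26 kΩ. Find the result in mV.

7.79 × 10^-6 × 7.26 × 10^3 = 56.5554 × 10^-3 V

56.5554 mV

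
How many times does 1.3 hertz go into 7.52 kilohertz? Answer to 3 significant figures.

(7.52 × 10³) / (1.3) = 5.785 × 10³

5780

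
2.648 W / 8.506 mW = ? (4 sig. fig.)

311.3

(2.648) / (8.506e-3) = 0.31131e3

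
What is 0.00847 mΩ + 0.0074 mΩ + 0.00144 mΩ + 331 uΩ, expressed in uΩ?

In uΩ:
  0.00847 mΩ = 0.00847 × 10³ uΩ = 8.47
  0.0074 mΩ = 0.0074 × 10³ uΩ = 7.4
  0.00144 mΩ = 0.00144 × 10³ uΩ = 1.44
  331 uΩ → 331
Sum: 8.47 + 7.4 + 1.44 + 331 = 348.31

348.31 uΩ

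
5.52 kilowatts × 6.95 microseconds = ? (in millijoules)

5.52 × 10³ × 6.95 × 10⁻⁶ = 38.364 × 10⁻³ J

38.364 millijoules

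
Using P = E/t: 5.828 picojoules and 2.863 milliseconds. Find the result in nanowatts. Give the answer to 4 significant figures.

2.036 nanowatts

(5.828 × 10^-12) / (2.863 × 10^-3) = 2.03563 × 10^-9 W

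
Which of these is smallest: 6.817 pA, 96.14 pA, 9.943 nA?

6.817 pA

6.817 pA = 0.000000000006817 A
96.14 pA = 0.00000000009614 A
9.943 nA = 0.000000009943 A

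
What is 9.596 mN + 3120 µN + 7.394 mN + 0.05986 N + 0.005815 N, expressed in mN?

85.785 mN

In mN:
  9.596 mN → 9.596
  3120 µN = 3120 × 10⁻³ mN = 3.12
  7.394 mN → 7.394
  0.05986 N = 0.05986 × 10³ mN = 59.86
  0.005815 N = 0.005815 × 10³ mN = 5.815
Sum: 9.596 + 3.12 + 7.394 + 59.86 + 5.815 = 85.785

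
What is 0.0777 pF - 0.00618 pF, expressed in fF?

71.52 fF

In fF:
  0.0777 pF = 0.0777e3 fF = 77.7
  0.00618 pF = 0.00618e3 fF = 6.18
Difference: 77.7 - 6.18 = 71.52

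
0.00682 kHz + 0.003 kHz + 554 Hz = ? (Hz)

563.82 Hz

In Hz:
  0.00682 kHz = 0.00682e3 Hz = 6.82
  0.003 kHz = 0.003e3 Hz = 3
  554 Hz → 554
Sum: 6.82 + 3 + 554 = 563.82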